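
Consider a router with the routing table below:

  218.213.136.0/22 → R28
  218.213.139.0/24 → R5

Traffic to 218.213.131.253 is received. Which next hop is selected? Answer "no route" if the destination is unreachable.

No entry's prefix contains 218.213.131.253; there is no default route.

no route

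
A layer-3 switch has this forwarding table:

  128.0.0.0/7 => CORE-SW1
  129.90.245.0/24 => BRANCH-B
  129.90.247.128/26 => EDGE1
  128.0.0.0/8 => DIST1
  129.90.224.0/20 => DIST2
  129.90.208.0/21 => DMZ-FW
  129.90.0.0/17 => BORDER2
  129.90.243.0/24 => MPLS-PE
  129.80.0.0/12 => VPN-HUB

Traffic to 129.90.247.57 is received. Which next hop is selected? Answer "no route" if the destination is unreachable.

VPN-HUB

Routes whose prefix contains 129.90.247.57:
  128.0.0.0/7 (128.0.0.0 - 129.255.255.255) -> CORE-SW1
  129.80.0.0/12 (129.80.0.0 - 129.95.255.255) -> VPN-HUB
More-specific entries that do NOT match:
  129.90.247.128/26 (129.90.247.128 - 129.90.247.191) does not contain 129.90.247.57
  129.90.245.0/24 (129.90.245.0 - 129.90.245.255) does not contain 129.90.247.57
  129.90.243.0/24 (129.90.243.0 - 129.90.243.255) does not contain 129.90.247.57
  129.90.208.0/21 (129.90.208.0 - 129.90.215.255) does not contain 129.90.247.57
  129.90.224.0/20 (129.90.224.0 - 129.90.239.255) does not contain 129.90.247.57
  129.90.0.0/17 (129.90.0.0 - 129.90.127.255) does not contain 129.90.247.57
Longest matching prefix is /12 -> next hop VPN-HUB.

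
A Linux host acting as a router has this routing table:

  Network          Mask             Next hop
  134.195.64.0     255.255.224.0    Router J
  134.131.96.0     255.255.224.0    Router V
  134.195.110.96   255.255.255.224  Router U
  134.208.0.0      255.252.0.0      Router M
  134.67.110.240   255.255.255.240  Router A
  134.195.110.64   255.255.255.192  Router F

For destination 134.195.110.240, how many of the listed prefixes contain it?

0

No listed prefix contains 134.195.110.240.
Total matching entries: 0.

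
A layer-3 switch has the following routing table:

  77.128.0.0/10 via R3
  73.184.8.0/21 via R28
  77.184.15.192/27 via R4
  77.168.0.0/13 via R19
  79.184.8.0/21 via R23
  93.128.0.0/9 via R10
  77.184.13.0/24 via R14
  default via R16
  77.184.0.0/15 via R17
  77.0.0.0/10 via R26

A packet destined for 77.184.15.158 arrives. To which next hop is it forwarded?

Routes whose prefix contains 77.184.15.158:
  0.0.0.0/0 (default, matches everything) -> R16
  77.128.0.0/10 (77.128.0.0 - 77.191.255.255) -> R3
  77.184.0.0/15 (77.184.0.0 - 77.185.255.255) -> R17
More-specific entries that do NOT match:
  77.184.15.192/27 (77.184.15.192 - 77.184.15.223) does not contain 77.184.15.158
  77.184.13.0/24 (77.184.13.0 - 77.184.13.255) does not contain 77.184.15.158
  73.184.8.0/21 (73.184.8.0 - 73.184.15.255) does not contain 77.184.15.158
  79.184.8.0/21 (79.184.8.0 - 79.184.15.255) does not contain 77.184.15.158
Longest matching prefix is /15 -> next hop R17.

R17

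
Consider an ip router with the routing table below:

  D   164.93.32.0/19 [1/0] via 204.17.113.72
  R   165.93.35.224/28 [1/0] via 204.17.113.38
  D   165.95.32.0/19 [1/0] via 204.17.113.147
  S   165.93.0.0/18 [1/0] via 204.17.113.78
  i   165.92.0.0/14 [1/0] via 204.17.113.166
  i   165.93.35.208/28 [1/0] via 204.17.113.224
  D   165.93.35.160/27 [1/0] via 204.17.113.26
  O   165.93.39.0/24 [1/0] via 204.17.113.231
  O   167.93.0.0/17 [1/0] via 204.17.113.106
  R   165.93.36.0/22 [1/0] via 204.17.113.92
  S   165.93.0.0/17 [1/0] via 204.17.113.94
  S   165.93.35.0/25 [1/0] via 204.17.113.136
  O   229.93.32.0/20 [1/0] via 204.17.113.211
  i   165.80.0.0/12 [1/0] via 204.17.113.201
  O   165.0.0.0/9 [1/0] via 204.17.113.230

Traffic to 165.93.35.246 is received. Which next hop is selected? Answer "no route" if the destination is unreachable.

Routes whose prefix contains 165.93.35.246:
  165.0.0.0/9 (165.0.0.0 - 165.127.255.255) -> 204.17.113.230
  165.80.0.0/12 (165.80.0.0 - 165.95.255.255) -> 204.17.113.201
  165.92.0.0/14 (165.92.0.0 - 165.95.255.255) -> 204.17.113.166
  165.93.0.0/17 (165.93.0.0 - 165.93.127.255) -> 204.17.113.94
  165.93.0.0/18 (165.93.0.0 - 165.93.63.255) -> 204.17.113.78
More-specific entries that do NOT match:
  165.93.35.224/28 (165.93.35.224 - 165.93.35.239) does not contain 165.93.35.246
  165.93.35.208/28 (165.93.35.208 - 165.93.35.223) does not contain 165.93.35.246
  165.93.35.160/27 (165.93.35.160 - 165.93.35.191) does not contain 165.93.35.246
  165.93.35.0/25 (165.93.35.0 - 165.93.35.127) does not contain 165.93.35.246
  165.93.39.0/24 (165.93.39.0 - 165.93.39.255) does not contain 165.93.35.246
  165.93.36.0/22 (165.93.36.0 - 165.93.39.255) does not contain 165.93.35.246
  229.93.32.0/20 (229.93.32.0 - 229.93.47.255) does not contain 165.93.35.246
  164.93.32.0/19 (164.93.32.0 - 164.93.63.255) does not contain 165.93.35.246
  165.95.32.0/19 (165.95.32.0 - 165.95.63.255) does not contain 165.93.35.246
Longest matching prefix is /18 -> next hop 204.17.113.78.

204.17.113.78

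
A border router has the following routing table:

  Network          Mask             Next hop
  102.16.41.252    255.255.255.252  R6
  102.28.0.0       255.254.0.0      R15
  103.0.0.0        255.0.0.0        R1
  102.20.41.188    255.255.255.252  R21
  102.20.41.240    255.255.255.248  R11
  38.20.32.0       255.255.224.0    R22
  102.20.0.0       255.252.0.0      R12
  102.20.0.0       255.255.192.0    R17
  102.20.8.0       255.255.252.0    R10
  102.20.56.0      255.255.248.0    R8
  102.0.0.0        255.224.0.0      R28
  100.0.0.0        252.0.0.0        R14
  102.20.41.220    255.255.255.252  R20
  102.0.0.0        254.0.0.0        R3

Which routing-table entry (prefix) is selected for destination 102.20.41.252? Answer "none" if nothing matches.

Entries matching 102.20.41.252:
  100.0.0.0/6 (100.0.0.0 - 103.255.255.255)
  102.0.0.0/7 (102.0.0.0 - 103.255.255.255)
  102.0.0.0/11 (102.0.0.0 - 102.31.255.255)
  102.20.0.0/14 (102.20.0.0 - 102.23.255.255)
  102.20.0.0/18 (102.20.0.0 - 102.20.63.255)
Most specific is 102.20.0.0/18.

102.20.0.0/18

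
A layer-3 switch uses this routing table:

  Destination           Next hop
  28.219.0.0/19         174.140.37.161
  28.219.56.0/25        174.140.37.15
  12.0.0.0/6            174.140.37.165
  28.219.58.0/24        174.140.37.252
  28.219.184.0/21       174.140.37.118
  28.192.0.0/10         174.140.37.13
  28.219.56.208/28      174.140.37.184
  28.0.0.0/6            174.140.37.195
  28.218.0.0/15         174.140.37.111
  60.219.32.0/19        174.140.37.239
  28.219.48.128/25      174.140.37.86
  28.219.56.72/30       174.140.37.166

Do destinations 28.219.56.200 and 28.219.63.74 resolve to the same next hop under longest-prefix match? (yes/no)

28.219.56.200: longest match 28.218.0.0/15 -> 174.140.37.111
28.219.63.74: longest match 28.218.0.0/15 -> 174.140.37.111

yes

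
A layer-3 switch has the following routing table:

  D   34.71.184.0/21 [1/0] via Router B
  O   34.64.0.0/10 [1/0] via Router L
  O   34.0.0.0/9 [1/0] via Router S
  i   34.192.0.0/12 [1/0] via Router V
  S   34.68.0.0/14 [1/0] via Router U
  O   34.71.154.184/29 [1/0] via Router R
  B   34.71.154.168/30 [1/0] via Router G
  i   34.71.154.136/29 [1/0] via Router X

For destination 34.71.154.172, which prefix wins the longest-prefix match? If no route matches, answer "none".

Entries matching 34.71.154.172:
  34.0.0.0/9 (34.0.0.0 - 34.127.255.255)
  34.64.0.0/10 (34.64.0.0 - 34.127.255.255)
  34.68.0.0/14 (34.68.0.0 - 34.71.255.255)
Most specific is 34.68.0.0/14.

34.68.0.0/14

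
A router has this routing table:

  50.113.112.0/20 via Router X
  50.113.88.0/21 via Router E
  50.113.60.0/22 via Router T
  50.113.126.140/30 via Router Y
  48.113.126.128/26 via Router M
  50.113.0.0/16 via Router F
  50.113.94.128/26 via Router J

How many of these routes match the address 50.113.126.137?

Prefixes containing 50.113.126.137:
  50.113.0.0/16 (50.113.0.0 - 50.113.255.255)
  50.113.112.0/20 (50.113.112.0 - 50.113.127.255)
Total matching entries: 2.

2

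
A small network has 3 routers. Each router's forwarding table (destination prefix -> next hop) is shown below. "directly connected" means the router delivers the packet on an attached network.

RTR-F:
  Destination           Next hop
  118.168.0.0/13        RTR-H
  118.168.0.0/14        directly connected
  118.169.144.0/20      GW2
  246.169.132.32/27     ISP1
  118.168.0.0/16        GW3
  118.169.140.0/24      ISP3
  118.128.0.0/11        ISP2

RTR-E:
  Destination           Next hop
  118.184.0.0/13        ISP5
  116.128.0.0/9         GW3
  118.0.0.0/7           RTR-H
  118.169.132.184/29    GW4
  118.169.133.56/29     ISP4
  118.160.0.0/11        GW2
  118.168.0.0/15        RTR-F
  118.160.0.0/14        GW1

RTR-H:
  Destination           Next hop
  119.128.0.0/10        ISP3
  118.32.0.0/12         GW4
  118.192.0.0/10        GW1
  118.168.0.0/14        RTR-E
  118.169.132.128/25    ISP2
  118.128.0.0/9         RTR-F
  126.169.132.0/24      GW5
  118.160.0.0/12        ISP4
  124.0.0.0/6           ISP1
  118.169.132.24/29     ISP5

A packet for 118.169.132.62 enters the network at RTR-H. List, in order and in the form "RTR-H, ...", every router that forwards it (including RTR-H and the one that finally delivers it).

RTR-H, RTR-E, RTR-F

At RTR-H: longest match for 118.169.132.62 is 118.168.0.0/14 -> RTR-E
At RTR-E: longest match for 118.169.132.62 is 118.168.0.0/15 -> RTR-F
At RTR-F: longest match for 118.169.132.62 is 118.168.0.0/14 -> directly connected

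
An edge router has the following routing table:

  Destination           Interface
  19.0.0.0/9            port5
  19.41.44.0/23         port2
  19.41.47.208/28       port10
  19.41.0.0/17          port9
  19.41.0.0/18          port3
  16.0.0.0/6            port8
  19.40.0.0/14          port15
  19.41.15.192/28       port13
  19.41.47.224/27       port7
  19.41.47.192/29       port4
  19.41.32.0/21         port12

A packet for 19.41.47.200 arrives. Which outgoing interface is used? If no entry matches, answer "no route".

port3

Routes whose prefix contains 19.41.47.200:
  16.0.0.0/6 (16.0.0.0 - 19.255.255.255) -> port8
  19.0.0.0/9 (19.0.0.0 - 19.127.255.255) -> port5
  19.40.0.0/14 (19.40.0.0 - 19.43.255.255) -> port15
  19.41.0.0/17 (19.41.0.0 - 19.41.127.255) -> port9
  19.41.0.0/18 (19.41.0.0 - 19.41.63.255) -> port3
More-specific entries that do NOT match:
  19.41.47.192/29 (19.41.47.192 - 19.41.47.199) does not contain 19.41.47.200
  19.41.47.208/28 (19.41.47.208 - 19.41.47.223) does not contain 19.41.47.200
  19.41.15.192/28 (19.41.15.192 - 19.41.15.207) does not contain 19.41.47.200
  19.41.47.224/27 (19.41.47.224 - 19.41.47.255) does not contain 19.41.47.200
  19.41.44.0/23 (19.41.44.0 - 19.41.45.255) does not contain 19.41.47.200
  19.41.32.0/21 (19.41.32.0 - 19.41.39.255) does not contain 19.41.47.200
Longest matching prefix is /18 -> interface port3.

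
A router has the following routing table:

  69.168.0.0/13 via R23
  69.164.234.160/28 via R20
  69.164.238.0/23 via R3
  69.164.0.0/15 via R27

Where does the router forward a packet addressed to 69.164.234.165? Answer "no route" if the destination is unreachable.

Routes whose prefix contains 69.164.234.165:
  69.164.0.0/15 (69.164.0.0 - 69.165.255.255) -> R27
  69.164.234.160/28 (69.164.234.160 - 69.164.234.175) -> R20
Longest matching prefix is /28 -> next hop R20.

R20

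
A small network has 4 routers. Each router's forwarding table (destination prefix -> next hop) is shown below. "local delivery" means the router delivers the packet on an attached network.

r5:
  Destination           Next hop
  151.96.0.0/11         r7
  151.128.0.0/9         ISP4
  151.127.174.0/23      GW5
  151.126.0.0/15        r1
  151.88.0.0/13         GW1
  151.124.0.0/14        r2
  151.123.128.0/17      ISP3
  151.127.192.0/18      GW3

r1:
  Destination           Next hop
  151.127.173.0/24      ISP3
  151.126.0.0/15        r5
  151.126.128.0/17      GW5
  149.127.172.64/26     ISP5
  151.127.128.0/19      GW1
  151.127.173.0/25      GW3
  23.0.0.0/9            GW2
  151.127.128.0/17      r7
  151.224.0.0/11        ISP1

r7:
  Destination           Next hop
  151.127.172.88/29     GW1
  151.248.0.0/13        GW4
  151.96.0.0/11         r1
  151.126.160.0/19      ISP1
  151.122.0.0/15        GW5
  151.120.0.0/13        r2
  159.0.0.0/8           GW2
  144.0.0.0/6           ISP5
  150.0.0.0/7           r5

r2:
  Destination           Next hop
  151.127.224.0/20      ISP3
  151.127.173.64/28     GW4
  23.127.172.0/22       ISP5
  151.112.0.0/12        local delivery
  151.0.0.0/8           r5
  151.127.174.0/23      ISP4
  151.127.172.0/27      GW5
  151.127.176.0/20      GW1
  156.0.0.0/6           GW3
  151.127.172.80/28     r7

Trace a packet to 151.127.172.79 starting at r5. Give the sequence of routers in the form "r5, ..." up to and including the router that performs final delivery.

r5, r1, r7, r2

At r5: longest match for 151.127.172.79 is 151.126.0.0/15 -> r1
At r1: longest match for 151.127.172.79 is 151.127.128.0/17 -> r7
At r7: longest match for 151.127.172.79 is 151.120.0.0/13 -> r2
At r2: longest match for 151.127.172.79 is 151.112.0.0/12 -> local delivery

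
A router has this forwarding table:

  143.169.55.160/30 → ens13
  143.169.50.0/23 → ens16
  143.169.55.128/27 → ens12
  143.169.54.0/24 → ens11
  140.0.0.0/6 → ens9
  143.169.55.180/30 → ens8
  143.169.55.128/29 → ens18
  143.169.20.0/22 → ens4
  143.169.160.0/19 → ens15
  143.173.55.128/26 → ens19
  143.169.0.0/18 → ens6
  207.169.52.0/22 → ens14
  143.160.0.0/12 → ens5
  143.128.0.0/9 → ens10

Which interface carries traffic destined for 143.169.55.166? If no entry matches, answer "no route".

Routes whose prefix contains 143.169.55.166:
  140.0.0.0/6 (140.0.0.0 - 143.255.255.255) -> ens9
  143.128.0.0/9 (143.128.0.0 - 143.255.255.255) -> ens10
  143.160.0.0/12 (143.160.0.0 - 143.175.255.255) -> ens5
  143.169.0.0/18 (143.169.0.0 - 143.169.63.255) -> ens6
More-specific entries that do NOT match:
  143.169.55.160/30 (143.169.55.160 - 143.169.55.163) does not contain 143.169.55.166
  143.169.55.180/30 (143.169.55.180 - 143.169.55.183) does not contain 143.169.55.166
  143.169.55.128/29 (143.169.55.128 - 143.169.55.135) does not contain 143.169.55.166
  143.169.55.128/27 (143.169.55.128 - 143.169.55.159) does not contain 143.169.55.166
  143.173.55.128/26 (143.173.55.128 - 143.173.55.191) does not contain 143.169.55.166
  143.169.54.0/24 (143.169.54.0 - 143.169.54.255) does not contain 143.169.55.166
  143.169.50.0/23 (143.169.50.0 - 143.169.51.255) does not contain 143.169.55.166
  143.169.20.0/22 (143.169.20.0 - 143.169.23.255) does not contain 143.169.55.166
  207.169.52.0/22 (207.169.52.0 - 207.169.55.255) does not contain 143.169.55.166
  143.169.160.0/19 (143.169.160.0 - 143.169.191.255) does not contain 143.169.55.166
Longest matching prefix is /18 -> interface ens6.

ens6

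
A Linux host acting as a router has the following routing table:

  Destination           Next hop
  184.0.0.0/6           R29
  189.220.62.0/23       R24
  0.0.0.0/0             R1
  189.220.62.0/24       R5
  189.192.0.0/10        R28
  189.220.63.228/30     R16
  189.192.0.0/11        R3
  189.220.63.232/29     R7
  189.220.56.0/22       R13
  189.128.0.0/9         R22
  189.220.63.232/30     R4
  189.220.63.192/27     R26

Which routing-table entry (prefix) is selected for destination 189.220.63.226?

Entries matching 189.220.63.226:
  0.0.0.0/0 (default, matches everything)
  189.128.0.0/9 (189.128.0.0 - 189.255.255.255)
  189.192.0.0/10 (189.192.0.0 - 189.255.255.255)
  189.192.0.0/11 (189.192.0.0 - 189.223.255.255)
  189.220.62.0/23 (189.220.62.0 - 189.220.63.255)
Most specific is 189.220.62.0/23.

189.220.62.0/23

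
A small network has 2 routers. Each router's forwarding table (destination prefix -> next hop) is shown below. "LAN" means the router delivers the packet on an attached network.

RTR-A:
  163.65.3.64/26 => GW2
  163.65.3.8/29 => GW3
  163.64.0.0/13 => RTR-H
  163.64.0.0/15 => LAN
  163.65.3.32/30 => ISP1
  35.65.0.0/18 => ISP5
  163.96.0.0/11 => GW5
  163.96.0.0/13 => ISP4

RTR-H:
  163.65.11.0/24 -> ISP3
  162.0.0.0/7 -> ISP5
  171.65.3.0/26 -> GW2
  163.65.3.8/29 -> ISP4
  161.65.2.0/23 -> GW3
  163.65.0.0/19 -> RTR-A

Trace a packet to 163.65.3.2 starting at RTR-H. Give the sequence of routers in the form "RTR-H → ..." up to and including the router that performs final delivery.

At RTR-H: longest match for 163.65.3.2 is 163.65.0.0/19 -> RTR-A
At RTR-A: longest match for 163.65.3.2 is 163.64.0.0/15 -> LAN

RTR-H → RTR-A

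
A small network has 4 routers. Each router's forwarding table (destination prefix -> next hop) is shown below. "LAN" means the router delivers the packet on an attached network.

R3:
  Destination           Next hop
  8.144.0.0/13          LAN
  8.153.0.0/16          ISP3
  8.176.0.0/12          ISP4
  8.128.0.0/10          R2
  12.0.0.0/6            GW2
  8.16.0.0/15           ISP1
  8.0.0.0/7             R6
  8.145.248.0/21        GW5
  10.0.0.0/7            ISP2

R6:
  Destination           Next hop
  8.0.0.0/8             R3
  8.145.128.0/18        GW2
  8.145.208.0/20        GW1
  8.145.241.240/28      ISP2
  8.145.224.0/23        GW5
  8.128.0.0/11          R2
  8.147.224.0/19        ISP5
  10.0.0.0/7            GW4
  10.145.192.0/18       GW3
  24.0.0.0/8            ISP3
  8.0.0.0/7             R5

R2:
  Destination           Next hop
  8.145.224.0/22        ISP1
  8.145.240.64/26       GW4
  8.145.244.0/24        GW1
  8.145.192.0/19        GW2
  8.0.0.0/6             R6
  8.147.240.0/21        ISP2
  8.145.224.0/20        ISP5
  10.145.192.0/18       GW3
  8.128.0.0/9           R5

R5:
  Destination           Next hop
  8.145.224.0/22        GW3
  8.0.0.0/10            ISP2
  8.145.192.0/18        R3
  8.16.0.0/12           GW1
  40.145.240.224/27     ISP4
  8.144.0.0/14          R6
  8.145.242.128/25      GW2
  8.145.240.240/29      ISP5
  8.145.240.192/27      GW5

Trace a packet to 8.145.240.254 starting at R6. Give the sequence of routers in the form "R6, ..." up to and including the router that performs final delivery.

At R6: longest match for 8.145.240.254 is 8.128.0.0/11 -> R2
At R2: longest match for 8.145.240.254 is 8.128.0.0/9 -> R5
At R5: longest match for 8.145.240.254 is 8.145.192.0/18 -> R3
At R3: longest match for 8.145.240.254 is 8.144.0.0/13 -> LAN

R6, R2, R5, R3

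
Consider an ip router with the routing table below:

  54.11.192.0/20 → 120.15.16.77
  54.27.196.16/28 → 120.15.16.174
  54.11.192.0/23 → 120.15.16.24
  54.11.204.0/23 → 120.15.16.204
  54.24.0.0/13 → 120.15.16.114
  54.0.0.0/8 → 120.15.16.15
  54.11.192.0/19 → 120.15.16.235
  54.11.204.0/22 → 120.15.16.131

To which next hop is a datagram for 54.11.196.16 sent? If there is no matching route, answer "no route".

120.15.16.77

Routes whose prefix contains 54.11.196.16:
  54.0.0.0/8 (54.0.0.0 - 54.255.255.255) -> 120.15.16.15
  54.11.192.0/19 (54.11.192.0 - 54.11.223.255) -> 120.15.16.235
  54.11.192.0/20 (54.11.192.0 - 54.11.207.255) -> 120.15.16.77
More-specific entries that do NOT match:
  54.27.196.16/28 (54.27.196.16 - 54.27.196.31) does not contain 54.11.196.16
  54.11.192.0/23 (54.11.192.0 - 54.11.193.255) does not contain 54.11.196.16
  54.11.204.0/23 (54.11.204.0 - 54.11.205.255) does not contain 54.11.196.16
  54.11.204.0/22 (54.11.204.0 - 54.11.207.255) does not contain 54.11.196.16
Longest matching prefix is /20 -> next hop 120.15.16.77.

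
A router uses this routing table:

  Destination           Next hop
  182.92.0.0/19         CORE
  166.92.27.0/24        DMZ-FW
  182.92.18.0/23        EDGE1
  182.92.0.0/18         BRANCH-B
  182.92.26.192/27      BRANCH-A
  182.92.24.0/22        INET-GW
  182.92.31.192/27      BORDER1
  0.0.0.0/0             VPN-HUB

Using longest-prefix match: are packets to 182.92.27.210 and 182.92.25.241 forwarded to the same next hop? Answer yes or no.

yes

182.92.27.210: longest match 182.92.24.0/22 -> INET-GW
182.92.25.241: longest match 182.92.24.0/22 -> INET-GW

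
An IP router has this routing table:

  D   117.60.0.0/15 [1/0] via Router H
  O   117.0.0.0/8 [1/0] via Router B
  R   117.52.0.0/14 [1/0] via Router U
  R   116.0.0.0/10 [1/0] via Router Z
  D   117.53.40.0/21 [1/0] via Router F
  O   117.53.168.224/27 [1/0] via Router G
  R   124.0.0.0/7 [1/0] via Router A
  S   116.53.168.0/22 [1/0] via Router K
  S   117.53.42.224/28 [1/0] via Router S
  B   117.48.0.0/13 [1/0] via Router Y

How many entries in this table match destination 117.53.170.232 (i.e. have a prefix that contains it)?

3

Prefixes containing 117.53.170.232:
  117.0.0.0/8 (117.0.0.0 - 117.255.255.255)
  117.48.0.0/13 (117.48.0.0 - 117.55.255.255)
  117.52.0.0/14 (117.52.0.0 - 117.55.255.255)
Total matching entries: 3.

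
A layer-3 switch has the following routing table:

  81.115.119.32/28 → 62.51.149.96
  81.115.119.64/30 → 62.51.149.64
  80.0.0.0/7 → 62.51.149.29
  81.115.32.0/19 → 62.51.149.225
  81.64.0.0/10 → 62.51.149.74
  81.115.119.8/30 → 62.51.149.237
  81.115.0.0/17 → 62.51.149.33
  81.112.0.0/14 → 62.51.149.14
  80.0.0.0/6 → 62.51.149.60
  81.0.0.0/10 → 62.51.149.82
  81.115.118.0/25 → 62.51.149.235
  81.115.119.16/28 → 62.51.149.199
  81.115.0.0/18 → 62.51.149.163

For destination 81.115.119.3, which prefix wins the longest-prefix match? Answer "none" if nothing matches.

81.115.0.0/17

Entries matching 81.115.119.3:
  80.0.0.0/6 (80.0.0.0 - 83.255.255.255)
  80.0.0.0/7 (80.0.0.0 - 81.255.255.255)
  81.64.0.0/10 (81.64.0.0 - 81.127.255.255)
  81.112.0.0/14 (81.112.0.0 - 81.115.255.255)
  81.115.0.0/17 (81.115.0.0 - 81.115.127.255)
Most specific is 81.115.0.0/17.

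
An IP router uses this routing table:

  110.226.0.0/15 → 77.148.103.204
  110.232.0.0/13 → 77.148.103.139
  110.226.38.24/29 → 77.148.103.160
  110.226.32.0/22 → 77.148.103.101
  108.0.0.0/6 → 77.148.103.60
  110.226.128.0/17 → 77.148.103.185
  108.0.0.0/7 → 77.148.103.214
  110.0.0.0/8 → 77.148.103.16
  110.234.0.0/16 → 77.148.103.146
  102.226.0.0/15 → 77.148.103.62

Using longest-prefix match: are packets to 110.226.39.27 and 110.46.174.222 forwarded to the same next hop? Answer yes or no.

no

110.226.39.27: longest match 110.226.0.0/15 -> 77.148.103.204
110.46.174.222: longest match 110.0.0.0/8 -> 77.148.103.16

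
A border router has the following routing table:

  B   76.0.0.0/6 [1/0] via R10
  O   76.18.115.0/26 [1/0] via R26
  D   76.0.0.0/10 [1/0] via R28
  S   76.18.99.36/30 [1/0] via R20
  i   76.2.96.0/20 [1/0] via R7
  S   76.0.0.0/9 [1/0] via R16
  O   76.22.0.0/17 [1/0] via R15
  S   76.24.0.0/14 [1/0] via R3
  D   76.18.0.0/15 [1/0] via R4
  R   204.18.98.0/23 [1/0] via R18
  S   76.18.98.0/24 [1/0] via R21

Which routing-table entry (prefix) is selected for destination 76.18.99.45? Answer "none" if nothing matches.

76.18.0.0/15

Entries matching 76.18.99.45:
  76.0.0.0/6 (76.0.0.0 - 79.255.255.255)
  76.0.0.0/9 (76.0.0.0 - 76.127.255.255)
  76.0.0.0/10 (76.0.0.0 - 76.63.255.255)
  76.18.0.0/15 (76.18.0.0 - 76.19.255.255)
Most specific is 76.18.0.0/15.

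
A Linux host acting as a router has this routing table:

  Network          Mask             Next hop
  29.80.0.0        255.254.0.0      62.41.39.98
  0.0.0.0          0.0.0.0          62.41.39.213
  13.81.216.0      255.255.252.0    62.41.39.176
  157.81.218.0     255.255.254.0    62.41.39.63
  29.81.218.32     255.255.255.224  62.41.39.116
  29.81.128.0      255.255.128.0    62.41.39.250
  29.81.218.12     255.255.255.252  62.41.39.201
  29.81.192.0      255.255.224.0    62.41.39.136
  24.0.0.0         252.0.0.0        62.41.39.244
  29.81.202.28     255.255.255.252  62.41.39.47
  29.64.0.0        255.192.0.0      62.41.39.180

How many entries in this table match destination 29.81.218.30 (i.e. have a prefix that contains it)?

5

Prefixes containing 29.81.218.30:
  0.0.0.0/0 (default, matches everything)
  29.64.0.0/10 (29.64.0.0 - 29.127.255.255)
  29.80.0.0/15 (29.80.0.0 - 29.81.255.255)
  29.81.128.0/17 (29.81.128.0 - 29.81.255.255)
  29.81.192.0/19 (29.81.192.0 - 29.81.223.255)
Total matching entries: 5.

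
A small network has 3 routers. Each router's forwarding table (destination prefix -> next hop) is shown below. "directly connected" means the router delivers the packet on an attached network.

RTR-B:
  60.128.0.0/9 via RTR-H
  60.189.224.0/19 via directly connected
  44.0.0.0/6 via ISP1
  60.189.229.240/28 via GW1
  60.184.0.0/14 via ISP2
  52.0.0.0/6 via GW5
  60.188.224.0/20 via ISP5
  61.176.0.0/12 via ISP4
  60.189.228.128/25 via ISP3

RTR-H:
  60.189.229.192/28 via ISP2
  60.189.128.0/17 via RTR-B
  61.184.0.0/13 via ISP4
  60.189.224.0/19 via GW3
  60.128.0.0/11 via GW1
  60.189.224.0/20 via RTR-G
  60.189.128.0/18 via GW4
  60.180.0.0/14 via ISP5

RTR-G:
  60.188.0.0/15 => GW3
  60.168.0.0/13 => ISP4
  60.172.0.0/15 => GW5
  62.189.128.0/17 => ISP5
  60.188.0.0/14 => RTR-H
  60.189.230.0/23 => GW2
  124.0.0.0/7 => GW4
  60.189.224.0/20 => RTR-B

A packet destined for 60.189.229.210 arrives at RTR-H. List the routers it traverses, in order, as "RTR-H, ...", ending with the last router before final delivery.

RTR-H, RTR-G, RTR-B

At RTR-H: longest match for 60.189.229.210 is 60.189.224.0/20 -> RTR-G
At RTR-G: longest match for 60.189.229.210 is 60.189.224.0/20 -> RTR-B
At RTR-B: longest match for 60.189.229.210 is 60.189.224.0/19 -> directly connected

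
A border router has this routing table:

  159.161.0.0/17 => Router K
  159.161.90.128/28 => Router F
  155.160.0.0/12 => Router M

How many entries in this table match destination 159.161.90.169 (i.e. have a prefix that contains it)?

1

Prefixes containing 159.161.90.169:
  159.161.0.0/17 (159.161.0.0 - 159.161.127.255)
Total matching entries: 1.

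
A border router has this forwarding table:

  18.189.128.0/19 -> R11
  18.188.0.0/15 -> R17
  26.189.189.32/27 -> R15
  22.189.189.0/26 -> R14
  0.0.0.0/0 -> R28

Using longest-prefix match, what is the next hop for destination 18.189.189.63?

Routes whose prefix contains 18.189.189.63:
  0.0.0.0/0 (default, matches everything) -> R28
  18.188.0.0/15 (18.188.0.0 - 18.189.255.255) -> R17
More-specific entries that do NOT match:
  26.189.189.32/27 (26.189.189.32 - 26.189.189.63) does not contain 18.189.189.63
  22.189.189.0/26 (22.189.189.0 - 22.189.189.63) does not contain 18.189.189.63
  18.189.128.0/19 (18.189.128.0 - 18.189.159.255) does not contain 18.189.189.63
Longest matching prefix is /15 -> next hop R17.

R17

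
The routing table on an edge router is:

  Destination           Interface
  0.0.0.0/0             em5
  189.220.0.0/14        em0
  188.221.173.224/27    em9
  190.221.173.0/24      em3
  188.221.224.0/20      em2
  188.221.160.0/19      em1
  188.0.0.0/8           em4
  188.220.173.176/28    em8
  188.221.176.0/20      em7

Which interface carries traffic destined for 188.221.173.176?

Routes whose prefix contains 188.221.173.176:
  0.0.0.0/0 (default, matches everything) -> em5
  188.0.0.0/8 (188.0.0.0 - 188.255.255.255) -> em4
  188.221.160.0/19 (188.221.160.0 - 188.221.191.255) -> em1
More-specific entries that do NOT match:
  188.220.173.176/28 (188.220.173.176 - 188.220.173.191) does not contain 188.221.173.176
  188.221.173.224/27 (188.221.173.224 - 188.221.173.255) does not contain 188.221.173.176
  190.221.173.0/24 (190.221.173.0 - 190.221.173.255) does not contain 188.221.173.176
  188.221.224.0/20 (188.221.224.0 - 188.221.239.255) does not contain 188.221.173.176
  188.221.176.0/20 (188.221.176.0 - 188.221.191.255) does not contain 188.221.173.176
Longest matching prefix is /19 -> interface em1.

em1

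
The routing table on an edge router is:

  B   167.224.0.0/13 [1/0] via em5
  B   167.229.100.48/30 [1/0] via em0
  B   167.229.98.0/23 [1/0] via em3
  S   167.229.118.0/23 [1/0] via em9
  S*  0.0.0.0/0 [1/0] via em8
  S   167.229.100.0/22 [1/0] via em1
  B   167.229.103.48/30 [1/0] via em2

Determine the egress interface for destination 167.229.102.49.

em1

Routes whose prefix contains 167.229.102.49:
  0.0.0.0/0 (default, matches everything) -> em8
  167.224.0.0/13 (167.224.0.0 - 167.231.255.255) -> em5
  167.229.100.0/22 (167.229.100.0 - 167.229.103.255) -> em1
More-specific entries that do NOT match:
  167.229.100.48/30 (167.229.100.48 - 167.229.100.51) does not contain 167.229.102.49
  167.229.103.48/30 (167.229.103.48 - 167.229.103.51) does not contain 167.229.102.49
  167.229.98.0/23 (167.229.98.0 - 167.229.99.255) does not contain 167.229.102.49
  167.229.118.0/23 (167.229.118.0 - 167.229.119.255) does not contain 167.229.102.49
Longest matching prefix is /22 -> interface em1.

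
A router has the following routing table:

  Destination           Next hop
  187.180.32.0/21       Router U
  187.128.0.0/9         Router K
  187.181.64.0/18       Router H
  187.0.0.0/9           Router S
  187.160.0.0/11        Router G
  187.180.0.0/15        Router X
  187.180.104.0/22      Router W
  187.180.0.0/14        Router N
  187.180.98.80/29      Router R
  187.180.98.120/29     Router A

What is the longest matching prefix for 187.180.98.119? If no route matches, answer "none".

Entries matching 187.180.98.119:
  187.128.0.0/9 (187.128.0.0 - 187.255.255.255)
  187.160.0.0/11 (187.160.0.0 - 187.191.255.255)
  187.180.0.0/14 (187.180.0.0 - 187.183.255.255)
  187.180.0.0/15 (187.180.0.0 - 187.181.255.255)
Most specific is 187.180.0.0/15.

187.180.0.0/15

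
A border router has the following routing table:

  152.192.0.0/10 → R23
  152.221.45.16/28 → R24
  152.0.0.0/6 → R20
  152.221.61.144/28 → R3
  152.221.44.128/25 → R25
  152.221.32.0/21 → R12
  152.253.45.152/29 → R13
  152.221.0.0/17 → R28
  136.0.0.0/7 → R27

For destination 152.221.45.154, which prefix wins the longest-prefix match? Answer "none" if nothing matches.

152.221.0.0/17

Entries matching 152.221.45.154:
  152.0.0.0/6 (152.0.0.0 - 155.255.255.255)
  152.192.0.0/10 (152.192.0.0 - 152.255.255.255)
  152.221.0.0/17 (152.221.0.0 - 152.221.127.255)
Most specific is 152.221.0.0/17.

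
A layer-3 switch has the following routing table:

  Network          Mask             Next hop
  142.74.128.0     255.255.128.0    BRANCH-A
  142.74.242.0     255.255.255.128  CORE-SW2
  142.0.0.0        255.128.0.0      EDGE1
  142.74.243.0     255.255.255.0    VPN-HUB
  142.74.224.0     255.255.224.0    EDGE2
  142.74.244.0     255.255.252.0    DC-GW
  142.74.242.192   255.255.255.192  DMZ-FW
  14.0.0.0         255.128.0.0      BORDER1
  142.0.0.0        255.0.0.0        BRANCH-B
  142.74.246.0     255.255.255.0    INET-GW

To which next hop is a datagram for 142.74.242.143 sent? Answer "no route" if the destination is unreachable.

Routes whose prefix contains 142.74.242.143:
  142.0.0.0/8 (142.0.0.0 - 142.255.255.255) -> BRANCH-B
  142.0.0.0/9 (142.0.0.0 - 142.127.255.255) -> EDGE1
  142.74.128.0/17 (142.74.128.0 - 142.74.255.255) -> BRANCH-A
  142.74.224.0/19 (142.74.224.0 - 142.74.255.255) -> EDGE2
More-specific entries that do NOT match:
  142.74.242.192/26 (142.74.242.192 - 142.74.242.255) does not contain 142.74.242.143
  142.74.242.0/25 (142.74.242.0 - 142.74.242.127) does not contain 142.74.242.143
  142.74.243.0/24 (142.74.243.0 - 142.74.243.255) does not contain 142.74.242.143
  142.74.246.0/24 (142.74.246.0 - 142.74.246.255) does not contain 142.74.242.143
  142.74.244.0/22 (142.74.244.0 - 142.74.247.255) does not contain 142.74.242.143
Longest matching prefix is /19 -> next hop EDGE2.

EDGE2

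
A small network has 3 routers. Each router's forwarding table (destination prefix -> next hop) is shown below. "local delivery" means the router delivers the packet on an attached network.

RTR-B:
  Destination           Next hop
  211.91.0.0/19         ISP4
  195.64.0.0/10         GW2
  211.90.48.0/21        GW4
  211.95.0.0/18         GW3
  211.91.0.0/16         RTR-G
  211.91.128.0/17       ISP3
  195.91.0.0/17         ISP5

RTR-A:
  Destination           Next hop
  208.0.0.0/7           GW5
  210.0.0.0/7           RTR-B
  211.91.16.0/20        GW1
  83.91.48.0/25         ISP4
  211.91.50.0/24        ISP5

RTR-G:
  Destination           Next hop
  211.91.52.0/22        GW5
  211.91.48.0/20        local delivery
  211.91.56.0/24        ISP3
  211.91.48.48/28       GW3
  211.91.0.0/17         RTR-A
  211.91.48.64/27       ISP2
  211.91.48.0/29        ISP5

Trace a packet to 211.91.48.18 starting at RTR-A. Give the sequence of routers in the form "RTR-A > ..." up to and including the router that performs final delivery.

RTR-A > RTR-B > RTR-G

At RTR-A: longest match for 211.91.48.18 is 210.0.0.0/7 -> RTR-B
At RTR-B: longest match for 211.91.48.18 is 211.91.0.0/16 -> RTR-G
At RTR-G: longest match for 211.91.48.18 is 211.91.48.0/20 -> local delivery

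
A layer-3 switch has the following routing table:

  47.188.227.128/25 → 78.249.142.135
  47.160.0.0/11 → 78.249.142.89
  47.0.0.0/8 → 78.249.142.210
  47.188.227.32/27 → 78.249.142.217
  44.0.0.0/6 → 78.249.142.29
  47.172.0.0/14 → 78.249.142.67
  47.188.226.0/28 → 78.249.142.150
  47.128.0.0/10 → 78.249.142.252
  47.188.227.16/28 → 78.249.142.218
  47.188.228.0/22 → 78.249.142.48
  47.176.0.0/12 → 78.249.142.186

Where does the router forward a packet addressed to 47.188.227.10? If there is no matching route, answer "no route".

Routes whose prefix contains 47.188.227.10:
  44.0.0.0/6 (44.0.0.0 - 47.255.255.255) -> 78.249.142.29
  47.0.0.0/8 (47.0.0.0 - 47.255.255.255) -> 78.249.142.210
  47.128.0.0/10 (47.128.0.0 - 47.191.255.255) -> 78.249.142.252
  47.160.0.0/11 (47.160.0.0 - 47.191.255.255) -> 78.249.142.89
  47.176.0.0/12 (47.176.0.0 - 47.191.255.255) -> 78.249.142.186
More-specific entries that do NOT match:
  47.188.226.0/28 (47.188.226.0 - 47.188.226.15) does not contain 47.188.227.10
  47.188.227.16/28 (47.188.227.16 - 47.188.227.31) does not contain 47.188.227.10
  47.188.227.32/27 (47.188.227.32 - 47.188.227.63) does not contain 47.188.227.10
  47.188.227.128/25 (47.188.227.128 - 47.188.227.255) does not contain 47.188.227.10
  47.188.228.0/22 (47.188.228.0 - 47.188.231.255) does not contain 47.188.227.10
  47.172.0.0/14 (47.172.0.0 - 47.175.255.255) does not contain 47.188.227.10
Longest matching prefix is /12 -> next hop 78.249.142.186.

78.249.142.186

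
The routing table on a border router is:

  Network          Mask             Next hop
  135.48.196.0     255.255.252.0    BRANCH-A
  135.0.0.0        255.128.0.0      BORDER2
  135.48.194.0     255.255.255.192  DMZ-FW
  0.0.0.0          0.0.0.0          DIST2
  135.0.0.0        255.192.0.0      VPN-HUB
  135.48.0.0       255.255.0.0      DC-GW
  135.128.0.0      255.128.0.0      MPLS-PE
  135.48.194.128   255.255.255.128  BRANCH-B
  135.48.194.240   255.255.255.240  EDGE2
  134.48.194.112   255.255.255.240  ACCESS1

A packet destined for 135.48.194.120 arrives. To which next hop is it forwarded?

Routes whose prefix contains 135.48.194.120:
  0.0.0.0/0 (default, matches everything) -> DIST2
  135.0.0.0/9 (135.0.0.0 - 135.127.255.255) -> BORDER2
  135.0.0.0/10 (135.0.0.0 - 135.63.255.255) -> VPN-HUB
  135.48.0.0/16 (135.48.0.0 - 135.48.255.255) -> DC-GW
More-specific entries that do NOT match:
  135.48.194.240/28 (135.48.194.240 - 135.48.194.255) does not contain 135.48.194.120
  134.48.194.112/28 (134.48.194.112 - 134.48.194.127) does not contain 135.48.194.120
  135.48.194.0/26 (135.48.194.0 - 135.48.194.63) does not contain 135.48.194.120
  135.48.194.128/25 (135.48.194.128 - 135.48.194.255) does not contain 135.48.194.120
  135.48.196.0/22 (135.48.196.0 - 135.48.199.255) does not contain 135.48.194.120
Longest matching prefix is /16 -> next hop DC-GW.

DC-GW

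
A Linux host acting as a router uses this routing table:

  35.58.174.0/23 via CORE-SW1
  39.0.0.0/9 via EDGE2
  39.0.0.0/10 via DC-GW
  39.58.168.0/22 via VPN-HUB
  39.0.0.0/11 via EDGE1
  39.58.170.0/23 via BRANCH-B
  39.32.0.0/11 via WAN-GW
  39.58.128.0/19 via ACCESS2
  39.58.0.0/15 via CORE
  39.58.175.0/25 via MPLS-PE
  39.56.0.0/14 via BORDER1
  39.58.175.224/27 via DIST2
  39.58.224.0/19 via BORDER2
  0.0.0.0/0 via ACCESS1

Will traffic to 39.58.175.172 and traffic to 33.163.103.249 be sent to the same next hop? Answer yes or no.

39.58.175.172: longest match 39.58.0.0/15 -> CORE
33.163.103.249: longest match 0.0.0.0/0 -> ACCESS1

no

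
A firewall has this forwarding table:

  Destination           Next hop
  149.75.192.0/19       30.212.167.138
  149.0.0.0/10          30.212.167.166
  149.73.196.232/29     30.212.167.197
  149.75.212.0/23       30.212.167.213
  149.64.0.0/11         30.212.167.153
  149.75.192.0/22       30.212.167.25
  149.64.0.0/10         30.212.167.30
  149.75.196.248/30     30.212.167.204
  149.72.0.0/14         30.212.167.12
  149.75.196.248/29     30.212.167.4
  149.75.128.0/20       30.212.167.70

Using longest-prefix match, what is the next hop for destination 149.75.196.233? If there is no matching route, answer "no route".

30.212.167.138

Routes whose prefix contains 149.75.196.233:
  149.64.0.0/10 (149.64.0.0 - 149.127.255.255) -> 30.212.167.30
  149.64.0.0/11 (149.64.0.0 - 149.95.255.255) -> 30.212.167.153
  149.72.0.0/14 (149.72.0.0 - 149.75.255.255) -> 30.212.167.12
  149.75.192.0/19 (149.75.192.0 - 149.75.223.255) -> 30.212.167.138
More-specific entries that do NOT match:
  149.75.196.248/30 (149.75.196.248 - 149.75.196.251) does not contain 149.75.196.233
  149.73.196.232/29 (149.73.196.232 - 149.73.196.239) does not contain 149.75.196.233
  149.75.196.248/29 (149.75.196.248 - 149.75.196.255) does not contain 149.75.196.233
  149.75.212.0/23 (149.75.212.0 - 149.75.213.255) does not contain 149.75.196.233
  149.75.192.0/22 (149.75.192.0 - 149.75.195.255) does not contain 149.75.196.233
  149.75.128.0/20 (149.75.128.0 - 149.75.143.255) does not contain 149.75.196.233
Longest matching prefix is /19 -> next hop 30.212.167.138.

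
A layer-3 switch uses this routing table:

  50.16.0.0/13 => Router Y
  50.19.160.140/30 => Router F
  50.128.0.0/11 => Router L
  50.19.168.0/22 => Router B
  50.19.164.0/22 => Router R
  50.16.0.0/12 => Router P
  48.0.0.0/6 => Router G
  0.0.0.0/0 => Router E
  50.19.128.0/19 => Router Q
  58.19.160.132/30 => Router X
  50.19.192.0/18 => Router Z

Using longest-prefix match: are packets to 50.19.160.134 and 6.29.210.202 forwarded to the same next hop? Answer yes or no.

50.19.160.134: longest match 50.16.0.0/13 -> Router Y
6.29.210.202: longest match 0.0.0.0/0 -> Router E

no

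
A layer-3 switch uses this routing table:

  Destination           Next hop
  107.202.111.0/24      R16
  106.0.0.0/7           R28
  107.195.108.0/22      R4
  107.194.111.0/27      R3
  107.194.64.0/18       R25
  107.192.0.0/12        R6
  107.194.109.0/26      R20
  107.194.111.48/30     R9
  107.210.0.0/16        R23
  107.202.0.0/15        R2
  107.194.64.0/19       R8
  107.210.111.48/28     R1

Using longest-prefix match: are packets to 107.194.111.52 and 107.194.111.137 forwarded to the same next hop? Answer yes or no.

yes

107.194.111.52: longest match 107.194.64.0/18 -> R25
107.194.111.137: longest match 107.194.64.0/18 -> R25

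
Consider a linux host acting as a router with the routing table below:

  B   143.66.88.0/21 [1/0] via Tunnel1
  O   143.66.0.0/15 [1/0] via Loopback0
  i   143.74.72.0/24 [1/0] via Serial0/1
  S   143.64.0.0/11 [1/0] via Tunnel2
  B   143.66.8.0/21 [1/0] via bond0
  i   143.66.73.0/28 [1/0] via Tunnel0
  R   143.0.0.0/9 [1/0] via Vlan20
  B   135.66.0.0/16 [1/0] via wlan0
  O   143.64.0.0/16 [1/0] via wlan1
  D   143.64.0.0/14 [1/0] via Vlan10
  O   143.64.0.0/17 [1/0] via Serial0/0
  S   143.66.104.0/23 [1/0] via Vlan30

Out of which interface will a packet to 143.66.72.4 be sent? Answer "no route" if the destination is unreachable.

Routes whose prefix contains 143.66.72.4:
  143.0.0.0/9 (143.0.0.0 - 143.127.255.255) -> Vlan20
  143.64.0.0/11 (143.64.0.0 - 143.95.255.255) -> Tunnel2
  143.64.0.0/14 (143.64.0.0 - 143.67.255.255) -> Vlan10
  143.66.0.0/15 (143.66.0.0 - 143.67.255.255) -> Loopback0
More-specific entries that do NOT match:
  143.66.73.0/28 (143.66.73.0 - 143.66.73.15) does not contain 143.66.72.4
  143.74.72.0/24 (143.74.72.0 - 143.74.72.255) does not contain 143.66.72.4
  143.66.104.0/23 (143.66.104.0 - 143.66.105.255) does not contain 143.66.72.4
  143.66.88.0/21 (143.66.88.0 - 143.66.95.255) does not contain 143.66.72.4
  143.66.8.0/21 (143.66.8.0 - 143.66.15.255) does not contain 143.66.72.4
  143.64.0.0/17 (143.64.0.0 - 143.64.127.255) does not contain 143.66.72.4
  135.66.0.0/16 (135.66.0.0 - 135.66.255.255) does not contain 143.66.72.4
  143.64.0.0/16 (143.64.0.0 - 143.64.255.255) does not contain 143.66.72.4
Longest matching prefix is /15 -> interface Loopback0.

Loopback0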